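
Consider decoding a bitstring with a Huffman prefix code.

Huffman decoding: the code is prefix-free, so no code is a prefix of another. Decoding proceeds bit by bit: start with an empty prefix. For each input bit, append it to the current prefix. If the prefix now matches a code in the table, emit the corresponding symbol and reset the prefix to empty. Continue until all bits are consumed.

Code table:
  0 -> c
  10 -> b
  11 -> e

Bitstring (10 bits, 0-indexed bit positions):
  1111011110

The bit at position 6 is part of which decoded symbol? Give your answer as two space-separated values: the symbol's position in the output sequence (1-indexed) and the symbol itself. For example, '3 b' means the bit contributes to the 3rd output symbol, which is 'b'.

Answer: 4 e

Derivation:
Bit 0: prefix='1' (no match yet)
Bit 1: prefix='11' -> emit 'e', reset
Bit 2: prefix='1' (no match yet)
Bit 3: prefix='11' -> emit 'e', reset
Bit 4: prefix='0' -> emit 'c', reset
Bit 5: prefix='1' (no match yet)
Bit 6: prefix='11' -> emit 'e', reset
Bit 7: prefix='1' (no match yet)
Bit 8: prefix='11' -> emit 'e', reset
Bit 9: prefix='0' -> emit 'c', reset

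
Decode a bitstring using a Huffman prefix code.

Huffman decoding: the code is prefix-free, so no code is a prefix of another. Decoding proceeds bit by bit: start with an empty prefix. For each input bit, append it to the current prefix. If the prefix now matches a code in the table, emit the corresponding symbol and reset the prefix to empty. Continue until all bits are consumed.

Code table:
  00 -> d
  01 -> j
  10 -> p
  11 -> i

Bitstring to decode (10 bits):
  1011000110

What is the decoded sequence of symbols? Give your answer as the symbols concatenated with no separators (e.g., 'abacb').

Bit 0: prefix='1' (no match yet)
Bit 1: prefix='10' -> emit 'p', reset
Bit 2: prefix='1' (no match yet)
Bit 3: prefix='11' -> emit 'i', reset
Bit 4: prefix='0' (no match yet)
Bit 5: prefix='00' -> emit 'd', reset
Bit 6: prefix='0' (no match yet)
Bit 7: prefix='01' -> emit 'j', reset
Bit 8: prefix='1' (no match yet)
Bit 9: prefix='10' -> emit 'p', reset

Answer: pidjp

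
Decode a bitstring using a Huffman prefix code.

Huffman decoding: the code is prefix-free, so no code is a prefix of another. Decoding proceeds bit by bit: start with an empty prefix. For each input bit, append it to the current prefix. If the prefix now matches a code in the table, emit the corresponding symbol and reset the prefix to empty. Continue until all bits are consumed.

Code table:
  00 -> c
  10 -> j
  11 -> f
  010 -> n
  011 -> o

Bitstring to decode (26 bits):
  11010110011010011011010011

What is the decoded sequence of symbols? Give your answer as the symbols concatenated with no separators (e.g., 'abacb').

Bit 0: prefix='1' (no match yet)
Bit 1: prefix='11' -> emit 'f', reset
Bit 2: prefix='0' (no match yet)
Bit 3: prefix='01' (no match yet)
Bit 4: prefix='010' -> emit 'n', reset
Bit 5: prefix='1' (no match yet)
Bit 6: prefix='11' -> emit 'f', reset
Bit 7: prefix='0' (no match yet)
Bit 8: prefix='00' -> emit 'c', reset
Bit 9: prefix='1' (no match yet)
Bit 10: prefix='11' -> emit 'f', reset
Bit 11: prefix='0' (no match yet)
Bit 12: prefix='01' (no match yet)
Bit 13: prefix='010' -> emit 'n', reset
Bit 14: prefix='0' (no match yet)
Bit 15: prefix='01' (no match yet)
Bit 16: prefix='011' -> emit 'o', reset
Bit 17: prefix='0' (no match yet)
Bit 18: prefix='01' (no match yet)
Bit 19: prefix='011' -> emit 'o', reset
Bit 20: prefix='0' (no match yet)
Bit 21: prefix='01' (no match yet)
Bit 22: prefix='010' -> emit 'n', reset
Bit 23: prefix='0' (no match yet)
Bit 24: prefix='01' (no match yet)
Bit 25: prefix='011' -> emit 'o', reset

Answer: fnfcfnoono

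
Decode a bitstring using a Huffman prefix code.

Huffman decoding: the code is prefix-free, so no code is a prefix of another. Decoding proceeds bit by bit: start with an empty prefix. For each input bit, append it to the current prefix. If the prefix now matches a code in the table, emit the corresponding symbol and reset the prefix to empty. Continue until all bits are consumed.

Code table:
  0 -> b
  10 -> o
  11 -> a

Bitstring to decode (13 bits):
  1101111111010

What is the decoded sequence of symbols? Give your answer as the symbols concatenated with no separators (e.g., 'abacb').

Answer: abaaaoo

Derivation:
Bit 0: prefix='1' (no match yet)
Bit 1: prefix='11' -> emit 'a', reset
Bit 2: prefix='0' -> emit 'b', reset
Bit 3: prefix='1' (no match yet)
Bit 4: prefix='11' -> emit 'a', reset
Bit 5: prefix='1' (no match yet)
Bit 6: prefix='11' -> emit 'a', reset
Bit 7: prefix='1' (no match yet)
Bit 8: prefix='11' -> emit 'a', reset
Bit 9: prefix='1' (no match yet)
Bit 10: prefix='10' -> emit 'o', reset
Bit 11: prefix='1' (no match yet)
Bit 12: prefix='10' -> emit 'o', reset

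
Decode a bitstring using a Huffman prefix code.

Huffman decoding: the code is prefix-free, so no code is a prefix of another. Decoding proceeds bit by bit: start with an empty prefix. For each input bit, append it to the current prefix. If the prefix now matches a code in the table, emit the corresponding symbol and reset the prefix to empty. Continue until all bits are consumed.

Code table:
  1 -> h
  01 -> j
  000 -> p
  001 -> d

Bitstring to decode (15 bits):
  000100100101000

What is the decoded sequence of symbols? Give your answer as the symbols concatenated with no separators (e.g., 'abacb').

Answer: phddjp

Derivation:
Bit 0: prefix='0' (no match yet)
Bit 1: prefix='00' (no match yet)
Bit 2: prefix='000' -> emit 'p', reset
Bit 3: prefix='1' -> emit 'h', reset
Bit 4: prefix='0' (no match yet)
Bit 5: prefix='00' (no match yet)
Bit 6: prefix='001' -> emit 'd', reset
Bit 7: prefix='0' (no match yet)
Bit 8: prefix='00' (no match yet)
Bit 9: prefix='001' -> emit 'd', reset
Bit 10: prefix='0' (no match yet)
Bit 11: prefix='01' -> emit 'j', reset
Bit 12: prefix='0' (no match yet)
Bit 13: prefix='00' (no match yet)
Bit 14: prefix='000' -> emit 'p', reset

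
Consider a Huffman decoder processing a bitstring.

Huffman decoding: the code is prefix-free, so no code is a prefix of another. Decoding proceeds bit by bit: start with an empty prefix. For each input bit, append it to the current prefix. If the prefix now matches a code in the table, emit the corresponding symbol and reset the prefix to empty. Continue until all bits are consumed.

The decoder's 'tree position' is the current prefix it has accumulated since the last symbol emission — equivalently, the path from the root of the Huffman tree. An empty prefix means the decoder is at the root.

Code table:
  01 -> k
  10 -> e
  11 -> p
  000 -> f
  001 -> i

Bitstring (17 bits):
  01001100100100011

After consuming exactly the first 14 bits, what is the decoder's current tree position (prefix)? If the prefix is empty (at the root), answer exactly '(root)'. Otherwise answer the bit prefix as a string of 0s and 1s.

Answer: 00

Derivation:
Bit 0: prefix='0' (no match yet)
Bit 1: prefix='01' -> emit 'k', reset
Bit 2: prefix='0' (no match yet)
Bit 3: prefix='00' (no match yet)
Bit 4: prefix='001' -> emit 'i', reset
Bit 5: prefix='1' (no match yet)
Bit 6: prefix='10' -> emit 'e', reset
Bit 7: prefix='0' (no match yet)
Bit 8: prefix='01' -> emit 'k', reset
Bit 9: prefix='0' (no match yet)
Bit 10: prefix='00' (no match yet)
Bit 11: prefix='001' -> emit 'i', reset
Bit 12: prefix='0' (no match yet)
Bit 13: prefix='00' (no match yet)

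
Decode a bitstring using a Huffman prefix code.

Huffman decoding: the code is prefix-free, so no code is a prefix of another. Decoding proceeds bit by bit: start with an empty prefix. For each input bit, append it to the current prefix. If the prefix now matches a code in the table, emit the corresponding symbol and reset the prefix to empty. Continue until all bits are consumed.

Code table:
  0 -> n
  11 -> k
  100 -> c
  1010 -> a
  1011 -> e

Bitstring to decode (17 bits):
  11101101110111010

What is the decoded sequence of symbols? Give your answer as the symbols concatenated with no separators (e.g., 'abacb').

Bit 0: prefix='1' (no match yet)
Bit 1: prefix='11' -> emit 'k', reset
Bit 2: prefix='1' (no match yet)
Bit 3: prefix='10' (no match yet)
Bit 4: prefix='101' (no match yet)
Bit 5: prefix='1011' -> emit 'e', reset
Bit 6: prefix='0' -> emit 'n', reset
Bit 7: prefix='1' (no match yet)
Bit 8: prefix='11' -> emit 'k', reset
Bit 9: prefix='1' (no match yet)
Bit 10: prefix='10' (no match yet)
Bit 11: prefix='101' (no match yet)
Bit 12: prefix='1011' -> emit 'e', reset
Bit 13: prefix='1' (no match yet)
Bit 14: prefix='10' (no match yet)
Bit 15: prefix='101' (no match yet)
Bit 16: prefix='1010' -> emit 'a', reset

Answer: kenkea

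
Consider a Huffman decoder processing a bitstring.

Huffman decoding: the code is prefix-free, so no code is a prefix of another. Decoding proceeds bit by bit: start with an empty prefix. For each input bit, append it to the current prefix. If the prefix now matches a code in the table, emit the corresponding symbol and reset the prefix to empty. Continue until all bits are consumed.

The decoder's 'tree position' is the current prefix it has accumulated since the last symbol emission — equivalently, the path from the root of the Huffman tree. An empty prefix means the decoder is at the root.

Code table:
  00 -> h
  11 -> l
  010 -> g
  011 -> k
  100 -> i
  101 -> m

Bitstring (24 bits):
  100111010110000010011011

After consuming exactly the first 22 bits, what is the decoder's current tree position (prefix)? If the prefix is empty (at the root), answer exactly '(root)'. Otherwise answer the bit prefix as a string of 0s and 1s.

Bit 0: prefix='1' (no match yet)
Bit 1: prefix='10' (no match yet)
Bit 2: prefix='100' -> emit 'i', reset
Bit 3: prefix='1' (no match yet)
Bit 4: prefix='11' -> emit 'l', reset
Bit 5: prefix='1' (no match yet)
Bit 6: prefix='10' (no match yet)
Bit 7: prefix='101' -> emit 'm', reset
Bit 8: prefix='0' (no match yet)
Bit 9: prefix='01' (no match yet)
Bit 10: prefix='011' -> emit 'k', reset
Bit 11: prefix='0' (no match yet)
Bit 12: prefix='00' -> emit 'h', reset
Bit 13: prefix='0' (no match yet)
Bit 14: prefix='00' -> emit 'h', reset
Bit 15: prefix='0' (no match yet)
Bit 16: prefix='01' (no match yet)
Bit 17: prefix='010' -> emit 'g', reset
Bit 18: prefix='0' (no match yet)
Bit 19: prefix='01' (no match yet)
Bit 20: prefix='011' -> emit 'k', reset
Bit 21: prefix='0' (no match yet)

Answer: 0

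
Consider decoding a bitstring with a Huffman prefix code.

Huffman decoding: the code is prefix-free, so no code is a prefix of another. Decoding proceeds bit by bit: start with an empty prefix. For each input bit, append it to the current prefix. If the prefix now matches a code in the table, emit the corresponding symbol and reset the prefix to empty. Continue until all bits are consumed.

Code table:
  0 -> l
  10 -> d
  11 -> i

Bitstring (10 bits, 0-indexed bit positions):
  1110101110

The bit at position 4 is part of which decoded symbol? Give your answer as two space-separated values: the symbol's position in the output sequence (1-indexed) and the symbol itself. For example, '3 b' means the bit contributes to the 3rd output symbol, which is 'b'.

Bit 0: prefix='1' (no match yet)
Bit 1: prefix='11' -> emit 'i', reset
Bit 2: prefix='1' (no match yet)
Bit 3: prefix='10' -> emit 'd', reset
Bit 4: prefix='1' (no match yet)
Bit 5: prefix='10' -> emit 'd', reset
Bit 6: prefix='1' (no match yet)
Bit 7: prefix='11' -> emit 'i', reset
Bit 8: prefix='1' (no match yet)

Answer: 3 d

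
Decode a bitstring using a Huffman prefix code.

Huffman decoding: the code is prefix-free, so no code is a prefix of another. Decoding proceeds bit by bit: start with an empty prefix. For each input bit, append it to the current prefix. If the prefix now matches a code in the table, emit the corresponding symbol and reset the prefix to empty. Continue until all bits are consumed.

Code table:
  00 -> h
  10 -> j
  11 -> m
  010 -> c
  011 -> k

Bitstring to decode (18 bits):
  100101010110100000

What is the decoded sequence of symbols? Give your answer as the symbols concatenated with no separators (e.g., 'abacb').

Bit 0: prefix='1' (no match yet)
Bit 1: prefix='10' -> emit 'j', reset
Bit 2: prefix='0' (no match yet)
Bit 3: prefix='01' (no match yet)
Bit 4: prefix='010' -> emit 'c', reset
Bit 5: prefix='1' (no match yet)
Bit 6: prefix='10' -> emit 'j', reset
Bit 7: prefix='1' (no match yet)
Bit 8: prefix='10' -> emit 'j', reset
Bit 9: prefix='1' (no match yet)
Bit 10: prefix='11' -> emit 'm', reset
Bit 11: prefix='0' (no match yet)
Bit 12: prefix='01' (no match yet)
Bit 13: prefix='010' -> emit 'c', reset
Bit 14: prefix='0' (no match yet)
Bit 15: prefix='00' -> emit 'h', reset
Bit 16: prefix='0' (no match yet)
Bit 17: prefix='00' -> emit 'h', reset

Answer: jcjjmchh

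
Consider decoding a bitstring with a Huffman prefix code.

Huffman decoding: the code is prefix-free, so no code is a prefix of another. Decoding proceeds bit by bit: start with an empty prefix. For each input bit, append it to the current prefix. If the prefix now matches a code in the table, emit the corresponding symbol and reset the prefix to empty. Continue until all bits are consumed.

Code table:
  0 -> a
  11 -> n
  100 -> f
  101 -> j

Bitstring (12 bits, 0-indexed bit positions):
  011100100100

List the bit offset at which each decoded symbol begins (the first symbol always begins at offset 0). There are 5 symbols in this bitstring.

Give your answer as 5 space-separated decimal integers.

Bit 0: prefix='0' -> emit 'a', reset
Bit 1: prefix='1' (no match yet)
Bit 2: prefix='11' -> emit 'n', reset
Bit 3: prefix='1' (no match yet)
Bit 4: prefix='10' (no match yet)
Bit 5: prefix='100' -> emit 'f', reset
Bit 6: prefix='1' (no match yet)
Bit 7: prefix='10' (no match yet)
Bit 8: prefix='100' -> emit 'f', reset
Bit 9: prefix='1' (no match yet)
Bit 10: prefix='10' (no match yet)
Bit 11: prefix='100' -> emit 'f', reset

Answer: 0 1 3 6 9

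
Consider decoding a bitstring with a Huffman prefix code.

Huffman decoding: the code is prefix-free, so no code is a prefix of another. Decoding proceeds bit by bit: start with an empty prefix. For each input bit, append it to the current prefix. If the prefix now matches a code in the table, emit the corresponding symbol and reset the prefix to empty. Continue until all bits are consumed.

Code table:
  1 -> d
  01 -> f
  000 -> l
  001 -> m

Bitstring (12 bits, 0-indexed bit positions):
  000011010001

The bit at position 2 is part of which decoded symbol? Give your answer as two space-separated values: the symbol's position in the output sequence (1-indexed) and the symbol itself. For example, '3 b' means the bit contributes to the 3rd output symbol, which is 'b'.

Answer: 1 l

Derivation:
Bit 0: prefix='0' (no match yet)
Bit 1: prefix='00' (no match yet)
Bit 2: prefix='000' -> emit 'l', reset
Bit 3: prefix='0' (no match yet)
Bit 4: prefix='01' -> emit 'f', reset
Bit 5: prefix='1' -> emit 'd', reset
Bit 6: prefix='0' (no match yet)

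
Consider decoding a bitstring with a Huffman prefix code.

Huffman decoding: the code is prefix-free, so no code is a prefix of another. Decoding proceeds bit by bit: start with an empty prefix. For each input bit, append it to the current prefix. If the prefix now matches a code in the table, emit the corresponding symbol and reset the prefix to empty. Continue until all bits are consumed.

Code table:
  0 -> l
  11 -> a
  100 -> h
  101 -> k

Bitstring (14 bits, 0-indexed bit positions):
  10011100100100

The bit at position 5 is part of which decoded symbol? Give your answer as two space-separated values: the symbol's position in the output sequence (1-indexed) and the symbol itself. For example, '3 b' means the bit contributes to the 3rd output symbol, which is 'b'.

Bit 0: prefix='1' (no match yet)
Bit 1: prefix='10' (no match yet)
Bit 2: prefix='100' -> emit 'h', reset
Bit 3: prefix='1' (no match yet)
Bit 4: prefix='11' -> emit 'a', reset
Bit 5: prefix='1' (no match yet)
Bit 6: prefix='10' (no match yet)
Bit 7: prefix='100' -> emit 'h', reset
Bit 8: prefix='1' (no match yet)
Bit 9: prefix='10' (no match yet)

Answer: 3 h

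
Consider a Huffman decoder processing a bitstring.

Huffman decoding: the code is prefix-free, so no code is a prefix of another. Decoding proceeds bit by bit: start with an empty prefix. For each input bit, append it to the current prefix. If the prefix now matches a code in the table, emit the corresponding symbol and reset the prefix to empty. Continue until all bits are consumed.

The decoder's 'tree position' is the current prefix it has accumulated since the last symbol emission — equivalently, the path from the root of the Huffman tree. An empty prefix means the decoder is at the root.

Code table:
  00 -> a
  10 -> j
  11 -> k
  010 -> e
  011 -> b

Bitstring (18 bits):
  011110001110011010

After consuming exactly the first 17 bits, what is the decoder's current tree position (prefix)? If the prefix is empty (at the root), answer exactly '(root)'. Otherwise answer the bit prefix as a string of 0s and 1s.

Bit 0: prefix='0' (no match yet)
Bit 1: prefix='01' (no match yet)
Bit 2: prefix='011' -> emit 'b', reset
Bit 3: prefix='1' (no match yet)
Bit 4: prefix='11' -> emit 'k', reset
Bit 5: prefix='0' (no match yet)
Bit 6: prefix='00' -> emit 'a', reset
Bit 7: prefix='0' (no match yet)
Bit 8: prefix='01' (no match yet)
Bit 9: prefix='011' -> emit 'b', reset
Bit 10: prefix='1' (no match yet)
Bit 11: prefix='10' -> emit 'j', reset
Bit 12: prefix='0' (no match yet)
Bit 13: prefix='01' (no match yet)
Bit 14: prefix='011' -> emit 'b', reset
Bit 15: prefix='0' (no match yet)
Bit 16: prefix='01' (no match yet)

Answer: 01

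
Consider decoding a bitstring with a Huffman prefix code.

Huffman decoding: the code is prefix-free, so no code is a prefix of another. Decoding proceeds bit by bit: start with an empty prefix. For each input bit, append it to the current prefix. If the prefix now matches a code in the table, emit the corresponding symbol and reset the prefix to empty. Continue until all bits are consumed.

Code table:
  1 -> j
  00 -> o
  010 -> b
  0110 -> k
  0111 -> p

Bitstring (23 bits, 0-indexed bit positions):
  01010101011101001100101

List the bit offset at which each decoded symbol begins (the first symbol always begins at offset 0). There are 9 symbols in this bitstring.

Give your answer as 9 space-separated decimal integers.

Answer: 0 3 4 7 8 12 15 19 22

Derivation:
Bit 0: prefix='0' (no match yet)
Bit 1: prefix='01' (no match yet)
Bit 2: prefix='010' -> emit 'b', reset
Bit 3: prefix='1' -> emit 'j', reset
Bit 4: prefix='0' (no match yet)
Bit 5: prefix='01' (no match yet)
Bit 6: prefix='010' -> emit 'b', reset
Bit 7: prefix='1' -> emit 'j', reset
Bit 8: prefix='0' (no match yet)
Bit 9: prefix='01' (no match yet)
Bit 10: prefix='011' (no match yet)
Bit 11: prefix='0111' -> emit 'p', reset
Bit 12: prefix='0' (no match yet)
Bit 13: prefix='01' (no match yet)
Bit 14: prefix='010' -> emit 'b', reset
Bit 15: prefix='0' (no match yet)
Bit 16: prefix='01' (no match yet)
Bit 17: prefix='011' (no match yet)
Bit 18: prefix='0110' -> emit 'k', reset
Bit 19: prefix='0' (no match yet)
Bit 20: prefix='01' (no match yet)
Bit 21: prefix='010' -> emit 'b', reset
Bit 22: prefix='1' -> emit 'j', reset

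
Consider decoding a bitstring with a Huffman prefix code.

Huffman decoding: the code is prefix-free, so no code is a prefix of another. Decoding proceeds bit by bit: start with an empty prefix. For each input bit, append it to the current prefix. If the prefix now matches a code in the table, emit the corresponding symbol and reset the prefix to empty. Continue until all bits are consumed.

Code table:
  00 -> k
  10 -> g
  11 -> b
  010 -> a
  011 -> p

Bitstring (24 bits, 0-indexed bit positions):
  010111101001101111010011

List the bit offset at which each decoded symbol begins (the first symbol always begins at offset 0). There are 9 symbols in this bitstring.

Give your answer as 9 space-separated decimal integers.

Answer: 0 3 5 7 10 13 16 18 21

Derivation:
Bit 0: prefix='0' (no match yet)
Bit 1: prefix='01' (no match yet)
Bit 2: prefix='010' -> emit 'a', reset
Bit 3: prefix='1' (no match yet)
Bit 4: prefix='11' -> emit 'b', reset
Bit 5: prefix='1' (no match yet)
Bit 6: prefix='11' -> emit 'b', reset
Bit 7: prefix='0' (no match yet)
Bit 8: prefix='01' (no match yet)
Bit 9: prefix='010' -> emit 'a', reset
Bit 10: prefix='0' (no match yet)
Bit 11: prefix='01' (no match yet)
Bit 12: prefix='011' -> emit 'p', reset
Bit 13: prefix='0' (no match yet)
Bit 14: prefix='01' (no match yet)
Bit 15: prefix='011' -> emit 'p', reset
Bit 16: prefix='1' (no match yet)
Bit 17: prefix='11' -> emit 'b', reset
Bit 18: prefix='0' (no match yet)
Bit 19: prefix='01' (no match yet)
Bit 20: prefix='010' -> emit 'a', reset
Bit 21: prefix='0' (no match yet)
Bit 22: prefix='01' (no match yet)
Bit 23: prefix='011' -> emit 'p', reset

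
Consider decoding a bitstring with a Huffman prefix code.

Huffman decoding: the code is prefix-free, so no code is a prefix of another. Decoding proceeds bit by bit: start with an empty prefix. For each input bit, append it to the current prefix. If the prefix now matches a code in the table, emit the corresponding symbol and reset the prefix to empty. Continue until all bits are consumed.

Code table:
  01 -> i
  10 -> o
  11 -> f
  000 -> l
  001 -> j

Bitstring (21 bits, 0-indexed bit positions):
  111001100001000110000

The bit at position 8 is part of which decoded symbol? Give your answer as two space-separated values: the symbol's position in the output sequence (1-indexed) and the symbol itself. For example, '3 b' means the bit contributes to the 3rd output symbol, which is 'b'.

Answer: 5 l

Derivation:
Bit 0: prefix='1' (no match yet)
Bit 1: prefix='11' -> emit 'f', reset
Bit 2: prefix='1' (no match yet)
Bit 3: prefix='10' -> emit 'o', reset
Bit 4: prefix='0' (no match yet)
Bit 5: prefix='01' -> emit 'i', reset
Bit 6: prefix='1' (no match yet)
Bit 7: prefix='10' -> emit 'o', reset
Bit 8: prefix='0' (no match yet)
Bit 9: prefix='00' (no match yet)
Bit 10: prefix='000' -> emit 'l', reset
Bit 11: prefix='1' (no match yet)
Bit 12: prefix='10' -> emit 'o', reset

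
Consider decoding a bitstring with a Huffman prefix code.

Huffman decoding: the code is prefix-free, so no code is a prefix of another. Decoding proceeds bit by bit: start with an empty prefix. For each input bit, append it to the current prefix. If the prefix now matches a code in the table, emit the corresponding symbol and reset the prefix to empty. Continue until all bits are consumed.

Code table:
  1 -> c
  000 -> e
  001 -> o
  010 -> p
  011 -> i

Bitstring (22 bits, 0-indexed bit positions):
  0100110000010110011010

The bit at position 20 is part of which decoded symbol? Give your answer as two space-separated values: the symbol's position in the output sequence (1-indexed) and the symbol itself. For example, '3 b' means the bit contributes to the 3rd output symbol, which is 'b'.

Bit 0: prefix='0' (no match yet)
Bit 1: prefix='01' (no match yet)
Bit 2: prefix='010' -> emit 'p', reset
Bit 3: prefix='0' (no match yet)
Bit 4: prefix='01' (no match yet)
Bit 5: prefix='011' -> emit 'i', reset
Bit 6: prefix='0' (no match yet)
Bit 7: prefix='00' (no match yet)
Bit 8: prefix='000' -> emit 'e', reset
Bit 9: prefix='0' (no match yet)
Bit 10: prefix='00' (no match yet)
Bit 11: prefix='001' -> emit 'o', reset
Bit 12: prefix='0' (no match yet)
Bit 13: prefix='01' (no match yet)
Bit 14: prefix='011' -> emit 'i', reset
Bit 15: prefix='0' (no match yet)
Bit 16: prefix='00' (no match yet)
Bit 17: prefix='001' -> emit 'o', reset
Bit 18: prefix='1' -> emit 'c', reset
Bit 19: prefix='0' (no match yet)
Bit 20: prefix='01' (no match yet)
Bit 21: prefix='010' -> emit 'p', reset

Answer: 8 p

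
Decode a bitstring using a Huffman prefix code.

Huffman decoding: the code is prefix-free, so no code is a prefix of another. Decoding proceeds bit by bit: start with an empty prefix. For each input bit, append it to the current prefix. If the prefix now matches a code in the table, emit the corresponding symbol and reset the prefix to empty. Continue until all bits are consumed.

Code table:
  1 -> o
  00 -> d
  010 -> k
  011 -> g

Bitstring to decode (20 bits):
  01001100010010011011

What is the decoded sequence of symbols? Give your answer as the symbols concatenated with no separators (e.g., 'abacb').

Bit 0: prefix='0' (no match yet)
Bit 1: prefix='01' (no match yet)
Bit 2: prefix='010' -> emit 'k', reset
Bit 3: prefix='0' (no match yet)
Bit 4: prefix='01' (no match yet)
Bit 5: prefix='011' -> emit 'g', reset
Bit 6: prefix='0' (no match yet)
Bit 7: prefix='00' -> emit 'd', reset
Bit 8: prefix='0' (no match yet)
Bit 9: prefix='01' (no match yet)
Bit 10: prefix='010' -> emit 'k', reset
Bit 11: prefix='0' (no match yet)
Bit 12: prefix='01' (no match yet)
Bit 13: prefix='010' -> emit 'k', reset
Bit 14: prefix='0' (no match yet)
Bit 15: prefix='01' (no match yet)
Bit 16: prefix='011' -> emit 'g', reset
Bit 17: prefix='0' (no match yet)
Bit 18: prefix='01' (no match yet)
Bit 19: prefix='011' -> emit 'g', reset

Answer: kgdkkgg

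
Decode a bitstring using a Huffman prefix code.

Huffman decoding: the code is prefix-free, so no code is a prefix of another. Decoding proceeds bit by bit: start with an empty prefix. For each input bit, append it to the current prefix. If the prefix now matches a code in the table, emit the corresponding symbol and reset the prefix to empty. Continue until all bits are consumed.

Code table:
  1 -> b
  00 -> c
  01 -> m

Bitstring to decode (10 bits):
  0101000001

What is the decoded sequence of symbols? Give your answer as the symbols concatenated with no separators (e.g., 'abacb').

Answer: mmccm

Derivation:
Bit 0: prefix='0' (no match yet)
Bit 1: prefix='01' -> emit 'm', reset
Bit 2: prefix='0' (no match yet)
Bit 3: prefix='01' -> emit 'm', reset
Bit 4: prefix='0' (no match yet)
Bit 5: prefix='00' -> emit 'c', reset
Bit 6: prefix='0' (no match yet)
Bit 7: prefix='00' -> emit 'c', reset
Bit 8: prefix='0' (no match yet)
Bit 9: prefix='01' -> emit 'm', reset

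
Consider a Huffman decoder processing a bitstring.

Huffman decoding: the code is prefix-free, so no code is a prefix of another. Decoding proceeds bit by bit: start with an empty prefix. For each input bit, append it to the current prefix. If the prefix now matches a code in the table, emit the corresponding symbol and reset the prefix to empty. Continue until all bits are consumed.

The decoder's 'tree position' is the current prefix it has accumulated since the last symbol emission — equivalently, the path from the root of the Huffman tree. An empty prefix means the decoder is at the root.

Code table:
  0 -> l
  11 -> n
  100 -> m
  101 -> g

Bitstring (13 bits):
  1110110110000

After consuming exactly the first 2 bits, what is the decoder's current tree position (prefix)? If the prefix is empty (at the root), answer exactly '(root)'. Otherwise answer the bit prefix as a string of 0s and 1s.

Bit 0: prefix='1' (no match yet)
Bit 1: prefix='11' -> emit 'n', reset

Answer: (root)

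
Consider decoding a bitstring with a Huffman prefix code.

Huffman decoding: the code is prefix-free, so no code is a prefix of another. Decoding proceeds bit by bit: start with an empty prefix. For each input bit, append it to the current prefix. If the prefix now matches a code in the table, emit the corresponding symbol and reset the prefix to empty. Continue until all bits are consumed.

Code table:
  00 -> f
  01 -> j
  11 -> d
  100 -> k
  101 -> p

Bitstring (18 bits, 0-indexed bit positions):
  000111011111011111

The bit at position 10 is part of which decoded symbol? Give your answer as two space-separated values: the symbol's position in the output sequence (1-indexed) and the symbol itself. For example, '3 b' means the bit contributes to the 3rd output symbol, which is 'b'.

Bit 0: prefix='0' (no match yet)
Bit 1: prefix='00' -> emit 'f', reset
Bit 2: prefix='0' (no match yet)
Bit 3: prefix='01' -> emit 'j', reset
Bit 4: prefix='1' (no match yet)
Bit 5: prefix='11' -> emit 'd', reset
Bit 6: prefix='0' (no match yet)
Bit 7: prefix='01' -> emit 'j', reset
Bit 8: prefix='1' (no match yet)
Bit 9: prefix='11' -> emit 'd', reset
Bit 10: prefix='1' (no match yet)
Bit 11: prefix='11' -> emit 'd', reset
Bit 12: prefix='0' (no match yet)
Bit 13: prefix='01' -> emit 'j', reset
Bit 14: prefix='1' (no match yet)

Answer: 6 d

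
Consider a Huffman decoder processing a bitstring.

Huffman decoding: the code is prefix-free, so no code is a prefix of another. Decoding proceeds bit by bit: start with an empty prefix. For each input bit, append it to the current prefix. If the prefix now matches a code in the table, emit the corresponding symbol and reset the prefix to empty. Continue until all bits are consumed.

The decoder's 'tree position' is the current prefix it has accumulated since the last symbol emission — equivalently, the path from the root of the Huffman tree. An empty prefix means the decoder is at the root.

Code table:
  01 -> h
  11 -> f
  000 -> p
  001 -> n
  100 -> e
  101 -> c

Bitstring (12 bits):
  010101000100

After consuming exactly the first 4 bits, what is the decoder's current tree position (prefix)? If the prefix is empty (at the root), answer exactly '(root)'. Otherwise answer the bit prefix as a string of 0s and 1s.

Bit 0: prefix='0' (no match yet)
Bit 1: prefix='01' -> emit 'h', reset
Bit 2: prefix='0' (no match yet)
Bit 3: prefix='01' -> emit 'h', reset

Answer: (root)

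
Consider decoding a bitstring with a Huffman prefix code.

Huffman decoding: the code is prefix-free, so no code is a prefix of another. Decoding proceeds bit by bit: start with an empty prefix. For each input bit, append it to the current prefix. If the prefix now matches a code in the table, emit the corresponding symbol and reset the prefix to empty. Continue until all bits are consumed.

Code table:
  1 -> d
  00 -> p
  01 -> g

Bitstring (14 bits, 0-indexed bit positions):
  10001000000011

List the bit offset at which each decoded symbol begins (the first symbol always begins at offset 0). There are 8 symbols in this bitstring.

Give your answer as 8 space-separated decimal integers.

Answer: 0 1 3 5 7 9 11 13

Derivation:
Bit 0: prefix='1' -> emit 'd', reset
Bit 1: prefix='0' (no match yet)
Bit 2: prefix='00' -> emit 'p', reset
Bit 3: prefix='0' (no match yet)
Bit 4: prefix='01' -> emit 'g', reset
Bit 5: prefix='0' (no match yet)
Bit 6: prefix='00' -> emit 'p', reset
Bit 7: prefix='0' (no match yet)
Bit 8: prefix='00' -> emit 'p', reset
Bit 9: prefix='0' (no match yet)
Bit 10: prefix='00' -> emit 'p', reset
Bit 11: prefix='0' (no match yet)
Bit 12: prefix='01' -> emit 'g', reset
Bit 13: prefix='1' -> emit 'd', reset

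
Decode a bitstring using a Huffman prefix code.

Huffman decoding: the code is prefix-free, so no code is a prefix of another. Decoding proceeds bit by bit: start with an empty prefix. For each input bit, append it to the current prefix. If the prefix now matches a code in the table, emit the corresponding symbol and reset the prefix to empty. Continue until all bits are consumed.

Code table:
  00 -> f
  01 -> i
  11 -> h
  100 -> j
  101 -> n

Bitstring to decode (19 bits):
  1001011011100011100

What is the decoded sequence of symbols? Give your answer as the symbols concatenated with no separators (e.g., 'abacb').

Bit 0: prefix='1' (no match yet)
Bit 1: prefix='10' (no match yet)
Bit 2: prefix='100' -> emit 'j', reset
Bit 3: prefix='1' (no match yet)
Bit 4: prefix='10' (no match yet)
Bit 5: prefix='101' -> emit 'n', reset
Bit 6: prefix='1' (no match yet)
Bit 7: prefix='10' (no match yet)
Bit 8: prefix='101' -> emit 'n', reset
Bit 9: prefix='1' (no match yet)
Bit 10: prefix='11' -> emit 'h', reset
Bit 11: prefix='0' (no match yet)
Bit 12: prefix='00' -> emit 'f', reset
Bit 13: prefix='0' (no match yet)
Bit 14: prefix='01' -> emit 'i', reset
Bit 15: prefix='1' (no match yet)
Bit 16: prefix='11' -> emit 'h', reset
Bit 17: prefix='0' (no match yet)
Bit 18: prefix='00' -> emit 'f', reset

Answer: jnnhfihf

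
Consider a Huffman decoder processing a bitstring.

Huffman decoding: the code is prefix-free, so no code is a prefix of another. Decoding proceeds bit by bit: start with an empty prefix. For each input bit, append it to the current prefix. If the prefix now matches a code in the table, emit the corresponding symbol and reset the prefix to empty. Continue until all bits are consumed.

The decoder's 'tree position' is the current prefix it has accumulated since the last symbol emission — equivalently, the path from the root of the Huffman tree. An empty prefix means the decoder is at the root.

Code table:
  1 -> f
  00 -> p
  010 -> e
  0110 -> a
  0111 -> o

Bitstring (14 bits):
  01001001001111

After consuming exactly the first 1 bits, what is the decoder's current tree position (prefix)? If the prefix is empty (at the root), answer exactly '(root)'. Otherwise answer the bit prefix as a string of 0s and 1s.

Bit 0: prefix='0' (no match yet)

Answer: 0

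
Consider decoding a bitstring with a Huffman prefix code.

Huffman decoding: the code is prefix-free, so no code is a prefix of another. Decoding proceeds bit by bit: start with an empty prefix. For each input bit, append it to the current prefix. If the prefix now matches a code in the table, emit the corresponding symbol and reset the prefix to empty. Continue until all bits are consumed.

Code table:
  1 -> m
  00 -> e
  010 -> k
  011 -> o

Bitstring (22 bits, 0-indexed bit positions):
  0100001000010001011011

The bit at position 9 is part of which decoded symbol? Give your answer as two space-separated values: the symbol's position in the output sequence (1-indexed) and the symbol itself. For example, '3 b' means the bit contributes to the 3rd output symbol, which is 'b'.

Bit 0: prefix='0' (no match yet)
Bit 1: prefix='01' (no match yet)
Bit 2: prefix='010' -> emit 'k', reset
Bit 3: prefix='0' (no match yet)
Bit 4: prefix='00' -> emit 'e', reset
Bit 5: prefix='0' (no match yet)
Bit 6: prefix='01' (no match yet)
Bit 7: prefix='010' -> emit 'k', reset
Bit 8: prefix='0' (no match yet)
Bit 9: prefix='00' -> emit 'e', reset
Bit 10: prefix='0' (no match yet)
Bit 11: prefix='01' (no match yet)
Bit 12: prefix='010' -> emit 'k', reset
Bit 13: prefix='0' (no match yet)

Answer: 4 e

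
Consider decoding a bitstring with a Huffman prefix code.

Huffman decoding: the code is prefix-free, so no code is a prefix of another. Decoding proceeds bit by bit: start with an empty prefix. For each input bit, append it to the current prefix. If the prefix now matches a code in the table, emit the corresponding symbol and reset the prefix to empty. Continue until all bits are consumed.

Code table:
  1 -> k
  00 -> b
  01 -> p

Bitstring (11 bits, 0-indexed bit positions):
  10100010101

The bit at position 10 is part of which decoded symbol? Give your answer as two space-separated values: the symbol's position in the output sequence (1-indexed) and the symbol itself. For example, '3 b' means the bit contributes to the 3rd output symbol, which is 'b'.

Bit 0: prefix='1' -> emit 'k', reset
Bit 1: prefix='0' (no match yet)
Bit 2: prefix='01' -> emit 'p', reset
Bit 3: prefix='0' (no match yet)
Bit 4: prefix='00' -> emit 'b', reset
Bit 5: prefix='0' (no match yet)
Bit 6: prefix='01' -> emit 'p', reset
Bit 7: prefix='0' (no match yet)
Bit 8: prefix='01' -> emit 'p', reset
Bit 9: prefix='0' (no match yet)
Bit 10: prefix='01' -> emit 'p', reset

Answer: 6 p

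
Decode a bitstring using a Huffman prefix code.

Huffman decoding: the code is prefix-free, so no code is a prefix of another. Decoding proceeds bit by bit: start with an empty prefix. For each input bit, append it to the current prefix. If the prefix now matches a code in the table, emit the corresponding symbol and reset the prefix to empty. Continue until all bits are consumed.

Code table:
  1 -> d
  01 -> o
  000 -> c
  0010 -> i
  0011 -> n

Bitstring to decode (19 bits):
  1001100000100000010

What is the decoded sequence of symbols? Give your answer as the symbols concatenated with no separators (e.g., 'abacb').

Bit 0: prefix='1' -> emit 'd', reset
Bit 1: prefix='0' (no match yet)
Bit 2: prefix='00' (no match yet)
Bit 3: prefix='001' (no match yet)
Bit 4: prefix='0011' -> emit 'n', reset
Bit 5: prefix='0' (no match yet)
Bit 6: prefix='00' (no match yet)
Bit 7: prefix='000' -> emit 'c', reset
Bit 8: prefix='0' (no match yet)
Bit 9: prefix='00' (no match yet)
Bit 10: prefix='001' (no match yet)
Bit 11: prefix='0010' -> emit 'i', reset
Bit 12: prefix='0' (no match yet)
Bit 13: prefix='00' (no match yet)
Bit 14: prefix='000' -> emit 'c', reset
Bit 15: prefix='0' (no match yet)
Bit 16: prefix='00' (no match yet)
Bit 17: prefix='001' (no match yet)
Bit 18: prefix='0010' -> emit 'i', reset

Answer: dncici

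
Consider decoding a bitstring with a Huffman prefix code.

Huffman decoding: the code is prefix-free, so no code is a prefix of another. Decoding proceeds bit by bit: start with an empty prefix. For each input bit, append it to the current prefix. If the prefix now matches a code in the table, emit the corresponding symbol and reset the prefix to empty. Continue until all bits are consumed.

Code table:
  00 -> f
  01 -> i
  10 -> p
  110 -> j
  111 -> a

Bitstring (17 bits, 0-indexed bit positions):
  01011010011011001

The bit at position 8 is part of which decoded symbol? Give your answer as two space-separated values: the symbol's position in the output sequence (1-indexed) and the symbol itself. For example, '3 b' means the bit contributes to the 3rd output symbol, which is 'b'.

Bit 0: prefix='0' (no match yet)
Bit 1: prefix='01' -> emit 'i', reset
Bit 2: prefix='0' (no match yet)
Bit 3: prefix='01' -> emit 'i', reset
Bit 4: prefix='1' (no match yet)
Bit 5: prefix='10' -> emit 'p', reset
Bit 6: prefix='1' (no match yet)
Bit 7: prefix='10' -> emit 'p', reset
Bit 8: prefix='0' (no match yet)
Bit 9: prefix='01' -> emit 'i', reset
Bit 10: prefix='1' (no match yet)
Bit 11: prefix='10' -> emit 'p', reset
Bit 12: prefix='1' (no match yet)

Answer: 5 i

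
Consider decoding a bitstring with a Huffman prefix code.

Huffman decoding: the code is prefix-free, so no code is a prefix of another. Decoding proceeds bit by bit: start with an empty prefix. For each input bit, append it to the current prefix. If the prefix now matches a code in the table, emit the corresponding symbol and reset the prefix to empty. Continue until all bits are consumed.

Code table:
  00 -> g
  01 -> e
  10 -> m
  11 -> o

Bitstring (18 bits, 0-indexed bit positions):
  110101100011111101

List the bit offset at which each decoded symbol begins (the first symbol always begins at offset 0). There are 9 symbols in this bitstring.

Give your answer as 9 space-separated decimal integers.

Bit 0: prefix='1' (no match yet)
Bit 1: prefix='11' -> emit 'o', reset
Bit 2: prefix='0' (no match yet)
Bit 3: prefix='01' -> emit 'e', reset
Bit 4: prefix='0' (no match yet)
Bit 5: prefix='01' -> emit 'e', reset
Bit 6: prefix='1' (no match yet)
Bit 7: prefix='10' -> emit 'm', reset
Bit 8: prefix='0' (no match yet)
Bit 9: prefix='00' -> emit 'g', reset
Bit 10: prefix='1' (no match yet)
Bit 11: prefix='11' -> emit 'o', reset
Bit 12: prefix='1' (no match yet)
Bit 13: prefix='11' -> emit 'o', reset
Bit 14: prefix='1' (no match yet)
Bit 15: prefix='11' -> emit 'o', reset
Bit 16: prefix='0' (no match yet)
Bit 17: prefix='01' -> emit 'e', reset

Answer: 0 2 4 6 8 10 12 14 16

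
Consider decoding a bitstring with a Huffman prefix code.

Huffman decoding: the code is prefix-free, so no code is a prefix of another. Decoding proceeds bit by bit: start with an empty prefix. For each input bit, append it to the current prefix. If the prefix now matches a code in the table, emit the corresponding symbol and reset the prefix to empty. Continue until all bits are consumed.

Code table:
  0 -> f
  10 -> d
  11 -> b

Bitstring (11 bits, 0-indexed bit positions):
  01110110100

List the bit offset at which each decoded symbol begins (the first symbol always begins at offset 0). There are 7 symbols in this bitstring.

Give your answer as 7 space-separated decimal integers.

Bit 0: prefix='0' -> emit 'f', reset
Bit 1: prefix='1' (no match yet)
Bit 2: prefix='11' -> emit 'b', reset
Bit 3: prefix='1' (no match yet)
Bit 4: prefix='10' -> emit 'd', reset
Bit 5: prefix='1' (no match yet)
Bit 6: prefix='11' -> emit 'b', reset
Bit 7: prefix='0' -> emit 'f', reset
Bit 8: prefix='1' (no match yet)
Bit 9: prefix='10' -> emit 'd', reset
Bit 10: prefix='0' -> emit 'f', reset

Answer: 0 1 3 5 7 8 10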